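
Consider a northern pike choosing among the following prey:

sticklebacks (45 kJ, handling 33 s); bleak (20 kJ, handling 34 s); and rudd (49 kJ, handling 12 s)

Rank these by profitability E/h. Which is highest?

rudd

In descending order of E/h:
rudd: 49/12 = 4.08 kJ/s
sticklebacks: 45/33 = 1.36 kJ/s
bleak: 20/34 = 0.588 kJ/s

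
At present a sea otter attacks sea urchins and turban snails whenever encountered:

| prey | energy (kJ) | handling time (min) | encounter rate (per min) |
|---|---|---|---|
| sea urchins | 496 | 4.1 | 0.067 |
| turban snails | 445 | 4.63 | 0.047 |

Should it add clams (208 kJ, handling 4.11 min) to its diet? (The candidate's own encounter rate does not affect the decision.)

On sea urchins and turban snails alone, R = ΣλE/(1+Σλh) = 54.15/1.492 = 36.28 kJ/min.
clams: E/h = 208/4.11 = 50.61 kJ/min.
50.61 > 36.28, so adding clams raises the average — include it.

Yes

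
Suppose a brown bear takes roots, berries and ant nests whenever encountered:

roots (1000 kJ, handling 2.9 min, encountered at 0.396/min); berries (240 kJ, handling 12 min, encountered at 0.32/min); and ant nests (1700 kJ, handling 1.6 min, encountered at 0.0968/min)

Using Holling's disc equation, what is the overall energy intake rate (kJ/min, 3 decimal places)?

R = Σλ_iE_i / (1 + Σλ_ih_i)
Numerator: 0.396×1000 + 0.32×240 + 0.0968×1700 = 637.4
Denominator: 1 + 0.396×2.9 + 0.32×12 + 0.0968×1.6 = 6.143
R = 637.4/6.143 = 103.7 kJ/min

103.749 kJ/min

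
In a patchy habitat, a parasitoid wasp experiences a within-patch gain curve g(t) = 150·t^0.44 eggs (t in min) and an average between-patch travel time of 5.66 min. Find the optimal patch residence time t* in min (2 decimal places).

By the marginal value theorem, leave when the instantaneous gain rate g'(t) equals the habitat-wide average g(t)/(T + t).
g'(t) = 0.44·150·t^-0.56. Setting 0.44·150·t^-0.56 = 150·t^0.44/(5.66+t) gives 0.44(5.66+t) = t, so 0.56·t = 0.44×5.66.
t* = 0.44×5.66/0.56 = 4.447 min.

4.45 min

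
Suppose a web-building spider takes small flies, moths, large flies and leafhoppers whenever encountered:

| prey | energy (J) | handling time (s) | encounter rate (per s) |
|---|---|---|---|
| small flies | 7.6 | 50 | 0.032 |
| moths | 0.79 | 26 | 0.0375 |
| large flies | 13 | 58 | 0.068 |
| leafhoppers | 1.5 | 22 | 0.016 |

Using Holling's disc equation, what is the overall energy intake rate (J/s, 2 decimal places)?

R = Σλ_iE_i / (1 + Σλ_ih_i)
Numerator: 0.032×7.6 + 0.0375×0.79 + 0.068×13 + 0.016×1.5 = 1.181
Denominator: 1 + 0.032×50 + 0.0375×26 + 0.068×58 + 0.016×22 = 7.871
R = 1.181/7.871 = 0.15 J/s

0.15 J/s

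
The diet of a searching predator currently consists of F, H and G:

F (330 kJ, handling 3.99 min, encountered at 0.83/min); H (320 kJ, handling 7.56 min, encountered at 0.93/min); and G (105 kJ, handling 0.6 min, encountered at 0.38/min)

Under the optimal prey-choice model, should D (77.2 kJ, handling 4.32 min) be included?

No

Intake rate on the current diet: R = (0.83×330 + 0.93×320 + 0.38×105) / (1 + 0.83×3.99 + 0.93×7.56 + 0.38×0.6) = 611.4/11.57 = 52.84 kJ/min.
D: E/h = 77.2/4.32 = 17.87 kJ/min.
17.87 < 52.84, so adding D would lower the average — exclude it.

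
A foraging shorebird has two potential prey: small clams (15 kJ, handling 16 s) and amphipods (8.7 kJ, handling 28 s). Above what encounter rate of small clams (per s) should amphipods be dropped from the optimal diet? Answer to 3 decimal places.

0.031 per s

At the threshold, the rate on small clams alone equals the profitability of amphipods: λ·15/(1 + λ·16) = 8.7/28 = 0.3107.
Rearranging, λ(15 − 0.3107×16) = 0.3107, so λ = 0.3107/10.03 = 0.03098 per s.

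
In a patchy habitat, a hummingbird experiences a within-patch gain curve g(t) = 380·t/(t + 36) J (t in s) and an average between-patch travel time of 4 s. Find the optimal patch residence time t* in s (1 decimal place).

12.0 s

Maximise g(t)/(T+t): set derivative to zero → g'(t)(T+t) = g(t).
g'(t) = 380·36/(t + 36)². Setting 380·36/(t+36)² = 380t/[(t+36)(4+t)] gives 36(4+t) = t(t+36), so t² = 36×4 = 144.
t* = √144 = 12 s.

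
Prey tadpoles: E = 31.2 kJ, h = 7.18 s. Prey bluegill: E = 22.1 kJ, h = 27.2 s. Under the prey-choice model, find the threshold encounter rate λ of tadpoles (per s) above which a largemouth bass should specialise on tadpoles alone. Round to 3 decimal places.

At the threshold, the rate on tadpoles alone equals the profitability of bluegill: λ·31.2/(1 + λ·7.18) = 22.1/27.2 = 0.8125.
Rearranging, λ(31.2 − 0.8125×7.18) = 0.8125, so λ = 0.8125/25.37 = 0.03203 per s.

0.032 per s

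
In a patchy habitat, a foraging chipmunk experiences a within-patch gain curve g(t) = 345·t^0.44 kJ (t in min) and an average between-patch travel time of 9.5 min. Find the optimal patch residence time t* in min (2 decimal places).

By the marginal value theorem, leave when the instantaneous gain rate g'(t) equals the habitat-wide average g(t)/(T + t).
g'(t) = 0.44·345·t^-0.56. Setting 0.44·345·t^-0.56 = 345·t^0.44/(9.5+t) gives 0.44(9.5+t) = t, so 0.56·t = 0.44×9.5.
t* = 0.44×9.5/0.56 = 7.464 min.

7.46 min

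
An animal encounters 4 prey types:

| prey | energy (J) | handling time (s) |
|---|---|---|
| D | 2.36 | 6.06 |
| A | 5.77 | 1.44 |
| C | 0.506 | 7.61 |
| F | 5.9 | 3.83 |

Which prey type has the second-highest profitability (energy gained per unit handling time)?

F

Profitability E/h (J/s): D = 2.36/6.06 = 0.389, A = 5.77/1.44 = 4.01, C = 0.506/7.61 = 0.0665, F = 5.9/3.83 = 1.54.
Ranked: A > F > D > C.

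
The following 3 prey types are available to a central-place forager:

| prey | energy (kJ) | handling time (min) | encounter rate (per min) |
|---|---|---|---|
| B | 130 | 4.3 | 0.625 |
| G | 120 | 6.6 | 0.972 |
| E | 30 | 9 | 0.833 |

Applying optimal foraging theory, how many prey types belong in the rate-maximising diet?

Rank by E/h (kJ/min): B 30.2, G 18.2, E 3.33. Include each in turn until the next type's E/h falls below the running intake rate.
Rate on top 1: 22.03. G: 18.2 < 22.03 → exclude; stop.
Optimal diet: B — 1 of 3 types.

1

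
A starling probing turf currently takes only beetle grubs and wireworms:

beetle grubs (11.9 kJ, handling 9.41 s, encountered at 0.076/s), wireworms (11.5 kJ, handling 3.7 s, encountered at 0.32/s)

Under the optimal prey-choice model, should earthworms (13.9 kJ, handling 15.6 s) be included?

No

Current rate: (0.076×11.9 + 0.32×11.5)/(1 + 0.076×9.41 + 0.32×3.7) = 1.581 kJ/s.
earthworms: E/h = 13.9/15.6 = 0.891 kJ/s.
0.891 < 1.581, so adding earthworms would lower the average — exclude it.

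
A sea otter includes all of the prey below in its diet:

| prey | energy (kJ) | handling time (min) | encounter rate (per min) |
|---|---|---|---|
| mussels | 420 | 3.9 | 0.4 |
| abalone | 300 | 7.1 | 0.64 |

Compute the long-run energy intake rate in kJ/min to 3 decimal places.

50.676 kJ/min

R = (0.4×420 + 0.64×300) / (1 + 0.4×3.9 + 0.64×7.1) = 360/7.104 = 50.68 kJ/min.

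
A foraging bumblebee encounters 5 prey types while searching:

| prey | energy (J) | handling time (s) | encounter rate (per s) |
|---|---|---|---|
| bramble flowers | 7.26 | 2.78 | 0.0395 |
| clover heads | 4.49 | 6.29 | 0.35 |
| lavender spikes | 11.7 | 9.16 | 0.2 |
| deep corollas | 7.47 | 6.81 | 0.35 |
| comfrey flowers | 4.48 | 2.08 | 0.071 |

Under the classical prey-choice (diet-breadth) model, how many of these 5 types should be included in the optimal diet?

4

Profitabilities (E/h, J/s): bramble flowers 2.61, comfrey flowers 2.15, lavender spikes 1.28, deep corollas 1.1, clover heads 0.714. Add prey in this order while the next type's profitability exceeds the intake rate on those already taken.
Rate on top 1: 0.2584. comfrey flowers: 2.15 > 0.2584 → include.
Rate on top 2: 0.481. lavender spikes: 1.28 > 0.481 → include.
Rate on top 3: 0.9532. deep corollas: 1.1 > 0.9532 → include.
Rate on top 4: 1.016. clover heads: 0.714 < 1.016 → exclude; stop.
Optimal diet: bramble flowers, comfrey flowers, lavender spikes, deep corollas — 4 of 5 types.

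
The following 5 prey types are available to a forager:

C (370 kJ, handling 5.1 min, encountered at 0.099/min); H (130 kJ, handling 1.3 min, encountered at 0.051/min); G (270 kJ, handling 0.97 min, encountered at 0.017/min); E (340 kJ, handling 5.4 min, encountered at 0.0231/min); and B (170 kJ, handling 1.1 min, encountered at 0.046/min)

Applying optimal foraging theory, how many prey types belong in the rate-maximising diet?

E/h in descending order: G 278, B 155, H 100, C 72.5, E 63 kJ/min. The optimal diet is the largest prefix of this list for which every included type satisfies E_i/h_i > R on the types above it.
Rate on top 1: 4.516. B: 155 > 4.516 → include.
Rate on top 2: 11.63. H: 100 > 11.63 → include.
Rate on top 3: 16.8. C: 72.5 > 16.8 → include.
Rate on top 4: 33.98. E: 63 > 33.98 → include.
Optimal diet: G, B, H, C, E — 5 of 5 types.

5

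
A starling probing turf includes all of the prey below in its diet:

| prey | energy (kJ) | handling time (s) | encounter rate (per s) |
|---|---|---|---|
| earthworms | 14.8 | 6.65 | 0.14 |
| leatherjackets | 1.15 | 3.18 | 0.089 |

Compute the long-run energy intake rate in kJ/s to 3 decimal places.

Energy encountered per unit search time: 0.14×14.8 + 0.089×1.15 = 2.174 kJ/s.
Handling time per unit search time: 0.14×6.65 + 0.089×3.18 = 1.214.
Rate = 2.174/(1 + 1.214) = 0.9821 kJ/s.

0.982 kJ/s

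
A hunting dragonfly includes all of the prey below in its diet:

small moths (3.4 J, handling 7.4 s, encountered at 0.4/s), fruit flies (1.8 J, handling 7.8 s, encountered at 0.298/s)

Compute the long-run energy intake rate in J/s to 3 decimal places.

Energy encountered per unit search time: 0.4×3.4 + 0.298×1.8 = 1.896 J/s.
Handling time per unit search time: 0.4×7.4 + 0.298×7.8 = 5.284.
Rate = 1.896/(1 + 5.284) = 0.3018 J/s.

0.302 J/s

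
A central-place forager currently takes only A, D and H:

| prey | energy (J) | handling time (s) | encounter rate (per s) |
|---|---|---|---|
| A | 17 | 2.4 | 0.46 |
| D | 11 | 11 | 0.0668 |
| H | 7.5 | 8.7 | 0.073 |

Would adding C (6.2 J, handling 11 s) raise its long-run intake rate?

On A, D and H alone, R = ΣλE/(1+Σλh) = 9.102/3.474 = 2.62 J/s.
Profitability of C: 6.2/11 = 0.5636 J/s.
Since 0.5636 < R, time spent handling C is better spent searching.

No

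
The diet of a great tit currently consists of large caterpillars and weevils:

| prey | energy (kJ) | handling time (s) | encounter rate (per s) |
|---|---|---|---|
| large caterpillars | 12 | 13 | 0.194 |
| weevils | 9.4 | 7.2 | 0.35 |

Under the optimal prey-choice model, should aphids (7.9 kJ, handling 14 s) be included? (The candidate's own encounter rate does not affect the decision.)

No

Current rate: (0.194×12 + 0.35×9.4)/(1 + 0.194×13 + 0.35×7.2) = 0.9298 kJ/s.
Profitability of aphids: 7.9/14 = 0.5643 kJ/s.
Since 0.5643 < R, time spent handling aphids is better spent searching.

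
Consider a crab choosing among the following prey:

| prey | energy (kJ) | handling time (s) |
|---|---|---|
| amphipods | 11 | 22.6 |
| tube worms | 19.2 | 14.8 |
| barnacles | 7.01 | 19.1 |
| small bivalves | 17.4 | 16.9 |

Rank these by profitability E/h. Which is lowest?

Profitability E/h (kJ/s): amphipods = 11/22.6 = 0.487, tube worms = 19.2/14.8 = 1.3, barnacles = 7.01/19.1 = 0.367, small bivalves = 17.4/16.9 = 1.03.
Ranked: tube worms > small bivalves > amphipods > barnacles.

barnacles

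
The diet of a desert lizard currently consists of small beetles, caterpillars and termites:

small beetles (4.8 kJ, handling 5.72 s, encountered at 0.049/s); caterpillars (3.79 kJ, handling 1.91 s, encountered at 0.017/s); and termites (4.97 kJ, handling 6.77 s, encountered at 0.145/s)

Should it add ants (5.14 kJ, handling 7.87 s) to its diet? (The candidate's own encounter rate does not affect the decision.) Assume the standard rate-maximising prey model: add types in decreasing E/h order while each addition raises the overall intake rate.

Yes

On small beetles, caterpillars and termites alone, R = ΣλE/(1+Σλh) = 1.02/2.294 = 0.4447 kJ/s.
ants: E/h = 5.14/7.87 = 0.6531 kJ/s.
Since 0.6531 > R, including ants increases the long-run rate.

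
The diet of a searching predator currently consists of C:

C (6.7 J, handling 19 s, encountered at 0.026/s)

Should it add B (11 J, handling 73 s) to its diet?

Yes

On C alone, R = ΣλE/(1+Σλh) = 0.1742/1.494 = 0.1166 J/s.
Profitability of B: 11/73 = 0.1507 J/s.
Since 0.1507 > R, including B increases the long-run rate.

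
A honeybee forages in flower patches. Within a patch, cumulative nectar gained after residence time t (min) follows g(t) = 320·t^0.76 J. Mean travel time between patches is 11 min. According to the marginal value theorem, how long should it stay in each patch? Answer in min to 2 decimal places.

Maximise g(t)/(T+t): set derivative to zero → g'(t)(T+t) = g(t).
g'(t) = 0.76·320·t^-0.24. Setting 0.76·320·t^-0.24 = 320·t^0.76/(11+t) gives 0.76(11+t) = t, so 0.24·t = 0.76×11.
t* = 0.76×11/0.24 = 34.83 min.

34.83 min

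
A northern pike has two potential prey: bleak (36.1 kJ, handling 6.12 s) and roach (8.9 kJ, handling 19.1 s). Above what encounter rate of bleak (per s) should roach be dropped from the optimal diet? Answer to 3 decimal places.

The zero-one rule: include roach iff E₂/h₂ > λE₁/(1+λh₁). Equality gives the switch point.
λE₁h₂ = E₂ + λE₂h₁ ⇒ λ = E₂/(E₁h₂ − E₂h₁) = 8.9/(689.5 − 54.47) = 0.01401 per s.

0.014 per s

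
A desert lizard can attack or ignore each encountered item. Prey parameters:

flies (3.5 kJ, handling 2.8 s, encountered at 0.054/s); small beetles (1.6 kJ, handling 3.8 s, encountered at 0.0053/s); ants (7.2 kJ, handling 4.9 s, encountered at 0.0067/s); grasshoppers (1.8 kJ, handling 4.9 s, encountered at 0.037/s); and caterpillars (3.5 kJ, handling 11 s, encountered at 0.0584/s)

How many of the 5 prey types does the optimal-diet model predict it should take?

5

Profitabilities (E/h, kJ/s): ants 1.47, flies 1.25, small beetles 0.421, grasshoppers 0.367, caterpillars 0.318. Add prey in this order while the next type's profitability exceeds the intake rate on those already taken.
Rate on top 1: 0.04671. flies: 1.25 > 0.04671 → include.
Rate on top 2: 0.2004. small beetles: 0.421 > 0.2004 → include.
Rate on top 3: 0.2041. grasshoppers: 0.367 > 0.2041 → include.
Rate on top 4: 0.2254. caterpillars: 0.318 > 0.2254 → include.
Optimal diet: ants, flies, small beetles, grasshoppers, caterpillars — 5 of 5 types.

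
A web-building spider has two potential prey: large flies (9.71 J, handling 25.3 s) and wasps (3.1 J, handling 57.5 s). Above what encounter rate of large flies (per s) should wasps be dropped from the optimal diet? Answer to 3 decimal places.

The zero-one rule: include wasps iff E₂/h₂ > λE₁/(1+λh₁). Equality gives the switch point.
λE₁h₂ = E₂ + λE₂h₁ ⇒ λ = E₂/(E₁h₂ − E₂h₁) = 3.1/(558.3 − 78.43) = 0.00646 per s.

0.006 per s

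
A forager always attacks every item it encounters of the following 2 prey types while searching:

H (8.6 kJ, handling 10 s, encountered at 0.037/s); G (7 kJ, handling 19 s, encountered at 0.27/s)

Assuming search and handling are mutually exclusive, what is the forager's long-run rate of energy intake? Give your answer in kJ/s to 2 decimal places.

0.34 kJ/s

R = Σλ_iE_i / (1 + Σλ_ih_i)
Numerator: 0.037×8.6 + 0.27×7 = 2.208
Denominator: 1 + 0.037×10 + 0.27×19 = 6.5
R = 2.208/6.5 = 0.3397 kJ/s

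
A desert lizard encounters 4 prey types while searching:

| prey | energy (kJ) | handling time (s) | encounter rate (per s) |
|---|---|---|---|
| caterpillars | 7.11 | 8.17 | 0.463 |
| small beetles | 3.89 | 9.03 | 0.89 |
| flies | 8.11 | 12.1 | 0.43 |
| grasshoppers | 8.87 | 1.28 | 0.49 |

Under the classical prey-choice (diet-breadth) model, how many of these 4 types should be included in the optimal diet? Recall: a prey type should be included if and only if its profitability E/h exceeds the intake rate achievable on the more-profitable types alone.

E/h in descending order: grasshoppers 6.93, caterpillars 0.87, flies 0.67, small beetles 0.431 kJ/s. The optimal diet is the largest prefix of this list for which every included type satisfies E_i/h_i > R on the types above it.
Rate on top 1: 2.671. caterpillars: 0.87 < 2.671 → exclude; stop.
Optimal diet: grasshoppers — 1 of 4 types.

1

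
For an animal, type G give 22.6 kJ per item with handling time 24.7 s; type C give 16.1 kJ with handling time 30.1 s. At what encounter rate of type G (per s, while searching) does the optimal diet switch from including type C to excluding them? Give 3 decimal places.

The zero-one rule: include type C iff E₂/h₂ > λE₁/(1+λh₁). Equality gives the switch point.
λE₁h₂ = E₂ + λE₂h₁ ⇒ λ = E₂/(E₁h₂ − E₂h₁) = 16.1/(680.3 − 397.7) = 0.05697 per s.

0.057 per s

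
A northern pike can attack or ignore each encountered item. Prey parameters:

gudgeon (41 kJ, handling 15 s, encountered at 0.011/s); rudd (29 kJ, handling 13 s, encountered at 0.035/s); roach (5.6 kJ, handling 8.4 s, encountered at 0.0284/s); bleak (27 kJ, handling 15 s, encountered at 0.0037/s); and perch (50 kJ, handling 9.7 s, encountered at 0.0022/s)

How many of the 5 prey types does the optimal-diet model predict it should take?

Rank by E/h (kJ/s): perch 5.15, gudgeon 2.73, rudd 2.23, bleak 1.8, roach 0.667. Include each in turn until the next type's E/h falls below the running intake rate.
Rate on top 1: 0.1077. gudgeon: 2.73 > 0.1077 → include.
Rate on top 2: 0.4729. rudd: 2.23 > 0.4729 → include.
Rate on top 3: 0.9602. bleak: 1.8 > 0.9602 → include.
Rate on top 4: 0.9877. roach: 0.667 < 0.9877 → exclude; stop.
Optimal diet: perch, gudgeon, rudd, bleak — 4 of 5 types.

4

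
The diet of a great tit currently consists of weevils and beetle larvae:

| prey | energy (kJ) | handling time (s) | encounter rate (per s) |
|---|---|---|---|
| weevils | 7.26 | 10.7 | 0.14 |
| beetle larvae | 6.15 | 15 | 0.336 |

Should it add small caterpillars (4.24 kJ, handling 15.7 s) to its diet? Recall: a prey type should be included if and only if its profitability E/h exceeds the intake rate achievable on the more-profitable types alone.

No

Intake rate on the current diet: R = (0.14×7.26 + 0.336×6.15) / (1 + 0.14×10.7 + 0.336×15) = 3.083/7.538 = 0.409 kJ/s.
Profitability of small caterpillars: 4.24/15.7 = 0.2701 kJ/s.
Since 0.2701 < R, time spent handling small caterpillars is better spent searching.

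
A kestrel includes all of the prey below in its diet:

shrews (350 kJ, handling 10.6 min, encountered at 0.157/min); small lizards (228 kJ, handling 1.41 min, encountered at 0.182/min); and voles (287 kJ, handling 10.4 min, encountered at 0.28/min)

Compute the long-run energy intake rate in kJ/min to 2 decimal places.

Energy encountered per unit search time: 0.157×350 + 0.182×228 + 0.28×287 = 176.8 kJ/min.
Handling time per unit search time: 0.157×10.6 + 0.182×1.41 + 0.28×10.4 = 4.833.
Rate = 176.8/(1 + 4.833) = 30.31 kJ/min.

30.31 kJ/min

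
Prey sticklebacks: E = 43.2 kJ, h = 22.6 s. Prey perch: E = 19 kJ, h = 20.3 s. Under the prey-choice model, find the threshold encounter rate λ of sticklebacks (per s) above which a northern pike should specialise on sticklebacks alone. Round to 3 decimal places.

0.042 per s

At the threshold, the rate on sticklebacks alone equals the profitability of perch: λ·43.2/(1 + λ·22.6) = 19/20.3 = 0.936.
Rearranging, λ(43.2 − 0.936×22.6) = 0.936, so λ = 0.936/22.05 = 0.04245 per s.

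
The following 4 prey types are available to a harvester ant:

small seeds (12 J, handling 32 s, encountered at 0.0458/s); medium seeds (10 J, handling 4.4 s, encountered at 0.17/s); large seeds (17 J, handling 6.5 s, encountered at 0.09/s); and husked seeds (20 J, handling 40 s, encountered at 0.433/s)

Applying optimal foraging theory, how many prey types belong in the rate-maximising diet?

2

E/h in descending order: large seeds 2.62, medium seeds 2.27, husked seeds 0.5, small seeds 0.375 J/s. The optimal diet is the largest prefix of this list for which every included type satisfies E_i/h_i > R on the types above it.
Rate on top 1: 0.9653. medium seeds: 2.27 > 0.9653 → include.
Rate on top 2: 1.384. husked seeds: 0.5 < 1.384 → exclude; stop.
Optimal diet: large seeds, medium seeds — 2 of 4 types.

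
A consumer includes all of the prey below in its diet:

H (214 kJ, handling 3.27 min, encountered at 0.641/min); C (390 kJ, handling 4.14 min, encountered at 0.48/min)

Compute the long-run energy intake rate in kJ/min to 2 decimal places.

R = (0.641×214 + 0.48×390) / (1 + 0.641×3.27 + 0.48×4.14) = 324.4/5.083 = 63.81 kJ/min.

63.81 kJ/min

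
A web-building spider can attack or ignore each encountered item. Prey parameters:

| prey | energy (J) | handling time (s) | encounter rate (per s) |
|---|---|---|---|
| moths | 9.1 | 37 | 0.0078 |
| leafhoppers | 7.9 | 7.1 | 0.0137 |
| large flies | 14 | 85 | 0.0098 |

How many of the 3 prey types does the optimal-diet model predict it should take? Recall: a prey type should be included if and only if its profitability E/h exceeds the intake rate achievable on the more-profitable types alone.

3

Profitabilities (E/h, J/s): leafhoppers 1.11, moths 0.246, large flies 0.165. Add prey in this order while the next type's profitability exceeds the intake rate on those already taken.
Rate on top 1: 0.09864. moths: 0.246 > 0.09864 → include.
Rate on top 2: 0.1293. large flies: 0.165 > 0.1293 → include.
Optimal diet: leafhoppers, moths, large flies — 3 of 3 types.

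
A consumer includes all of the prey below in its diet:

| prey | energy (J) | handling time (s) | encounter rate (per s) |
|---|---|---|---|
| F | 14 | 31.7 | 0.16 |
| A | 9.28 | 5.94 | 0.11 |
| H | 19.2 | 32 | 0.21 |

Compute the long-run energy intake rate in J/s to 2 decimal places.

R = Σλ_iE_i / (1 + Σλ_ih_i)
Numerator: 0.16×14 + 0.11×9.28 + 0.21×19.2 = 7.293
Denominator: 1 + 0.16×31.7 + 0.11×5.94 + 0.21×32 = 13.45
R = 7.293/13.45 = 0.5424 J/s

0.54 J/s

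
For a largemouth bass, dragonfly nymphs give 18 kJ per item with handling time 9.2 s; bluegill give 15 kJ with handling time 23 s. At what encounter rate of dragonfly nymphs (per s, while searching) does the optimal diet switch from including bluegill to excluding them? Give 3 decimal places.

0.054 per s

Drop bluegill once their profitability E₂/h₂ falls below the rate achievable on dragonfly nymphs alone: E₂/h₂ = λE₁/(1 + λh₁).
Solve for λ: λE₁h₂ = E₂(1 + λh₁) → λ(E₁h₂ − E₂h₁) = E₂ → λ = E₂/(E₁h₂ − E₂h₁).
λ = 15/(18×23 − 15×9.2) = 15/276 = 0.05435 per s.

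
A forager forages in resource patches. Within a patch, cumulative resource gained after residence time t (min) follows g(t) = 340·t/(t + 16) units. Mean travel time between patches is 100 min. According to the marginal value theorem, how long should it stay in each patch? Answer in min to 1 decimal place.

40.0 min

Optimal t* satisfies g'(t*) = g(t*)/(T + t*).
g'(t) = 340·16/(t + 16)². Setting 340·16/(t+16)² = 340t/[(t+16)(100+t)] gives 16(100+t) = t(t+16), so t² = 16×100 = 1600.
t* = √1600 = 40 min.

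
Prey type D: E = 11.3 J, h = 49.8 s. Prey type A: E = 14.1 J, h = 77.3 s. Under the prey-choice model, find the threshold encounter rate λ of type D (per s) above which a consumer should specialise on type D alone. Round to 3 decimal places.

At the threshold, the rate on type D alone equals the profitability of type A: λ·11.3/(1 + λ·49.8) = 14.1/77.3 = 0.1824.
Rearranging, λ(11.3 − 0.1824×49.8) = 0.1824, so λ = 0.1824/2.216 = 0.08231 per s.

0.082 per s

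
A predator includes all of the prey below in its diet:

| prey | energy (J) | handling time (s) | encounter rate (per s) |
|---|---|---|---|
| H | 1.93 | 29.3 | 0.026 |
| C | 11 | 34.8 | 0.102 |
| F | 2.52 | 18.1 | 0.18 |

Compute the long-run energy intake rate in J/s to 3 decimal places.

0.190 J/s

R = (0.026×1.93 + 0.102×11 + 0.18×2.52) / (1 + 0.026×29.3 + 0.102×34.8 + 0.18×18.1) = 1.626/8.569 = 0.1897 J/s.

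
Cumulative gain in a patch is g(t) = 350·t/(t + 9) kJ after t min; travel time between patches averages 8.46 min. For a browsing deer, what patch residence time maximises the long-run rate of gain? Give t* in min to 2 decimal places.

By the marginal value theorem, leave when the instantaneous gain rate g'(t) equals the habitat-wide average g(t)/(T + t).
g'(t) = 350·9/(t + 9)². Setting 350·9/(t+9)² = 350t/[(t+9)(8.46+t)] gives 9(8.46+t) = t(t+9), so t² = 9×8.46 = 76.14.
t* = √76.14 = 8.726 min.

8.73 min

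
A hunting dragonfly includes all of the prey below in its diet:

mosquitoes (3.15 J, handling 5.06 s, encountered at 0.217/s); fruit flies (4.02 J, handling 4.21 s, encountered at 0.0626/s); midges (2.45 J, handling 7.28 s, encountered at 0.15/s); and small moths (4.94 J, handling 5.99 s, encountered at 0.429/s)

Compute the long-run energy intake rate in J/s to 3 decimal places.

0.568 J/s

R = Σλ_iE_i / (1 + Σλ_ih_i)
Numerator: 0.217×3.15 + 0.0626×4.02 + 0.15×2.45 + 0.429×4.94 = 3.422
Denominator: 1 + 0.217×5.06 + 0.0626×4.21 + 0.15×7.28 + 0.429×5.99 = 6.023
R = 3.422/6.023 = 0.5681 J/s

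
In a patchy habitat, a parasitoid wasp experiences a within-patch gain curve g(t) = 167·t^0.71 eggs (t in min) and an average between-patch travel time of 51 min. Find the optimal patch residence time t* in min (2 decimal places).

Maximise g(t)/(T+t): set derivative to zero → g'(t)(T+t) = g(t).
g'(t) = 0.71·167·t^-0.29. Setting 0.71·167·t^-0.29 = 167·t^0.71/(51+t) gives 0.71(51+t) = t, so 0.29·t = 0.71×51.
t* = 0.71×51/0.29 = 124.9 min.

124.86 min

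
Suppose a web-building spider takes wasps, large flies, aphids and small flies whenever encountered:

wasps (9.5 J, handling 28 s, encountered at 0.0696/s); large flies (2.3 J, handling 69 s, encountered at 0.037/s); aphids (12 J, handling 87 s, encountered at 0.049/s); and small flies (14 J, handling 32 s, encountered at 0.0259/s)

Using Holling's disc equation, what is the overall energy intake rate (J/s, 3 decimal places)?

0.160 J/s

R = Σλ_iE_i / (1 + Σλ_ih_i)
Numerator: 0.0696×9.5 + 0.037×2.3 + 0.049×12 + 0.0259×14 = 1.697
Denominator: 1 + 0.0696×28 + 0.037×69 + 0.049×87 + 0.0259×32 = 10.59
R = 1.697/10.59 = 0.1602 J/s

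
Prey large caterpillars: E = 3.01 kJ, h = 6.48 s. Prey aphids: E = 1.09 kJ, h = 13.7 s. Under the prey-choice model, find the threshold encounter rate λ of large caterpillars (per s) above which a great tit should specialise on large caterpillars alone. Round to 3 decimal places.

0.032 per s

The zero-one rule: include aphids iff E₂/h₂ > λE₁/(1+λh₁). Equality gives the switch point.
λE₁h₂ = E₂ + λE₂h₁ ⇒ λ = E₂/(E₁h₂ − E₂h₁) = 1.09/(41.24 − 7.063) = 0.0319 per s.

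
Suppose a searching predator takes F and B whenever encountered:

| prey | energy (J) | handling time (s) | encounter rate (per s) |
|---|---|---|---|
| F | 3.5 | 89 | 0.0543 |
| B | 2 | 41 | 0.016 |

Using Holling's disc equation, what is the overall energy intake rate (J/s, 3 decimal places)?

0.034 J/s

R = (0.0543×3.5 + 0.016×2) / (1 + 0.0543×89 + 0.016×41) = 0.222/6.489 = 0.03422 J/s.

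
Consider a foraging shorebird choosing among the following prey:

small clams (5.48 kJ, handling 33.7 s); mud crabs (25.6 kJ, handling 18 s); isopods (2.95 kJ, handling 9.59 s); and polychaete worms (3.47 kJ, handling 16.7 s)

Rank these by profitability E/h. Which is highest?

In descending order of E/h:
mud crabs: 25.6/18 = 1.42 kJ/s
isopods: 2.95/9.59 = 0.308 kJ/s
polychaete worms: 3.47/16.7 = 0.208 kJ/s
small clams: 5.48/33.7 = 0.163 kJ/s

mud crabs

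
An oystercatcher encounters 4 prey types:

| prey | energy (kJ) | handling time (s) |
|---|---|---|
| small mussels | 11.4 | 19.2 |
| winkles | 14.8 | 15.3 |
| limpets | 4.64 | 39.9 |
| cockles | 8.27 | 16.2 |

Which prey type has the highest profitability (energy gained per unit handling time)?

In descending order of E/h:
winkles: 14.8/15.3 = 0.967 kJ/s
small mussels: 11.4/19.2 = 0.594 kJ/s
cockles: 8.27/16.2 = 0.51 kJ/s
limpets: 4.64/39.9 = 0.116 kJ/s

winkles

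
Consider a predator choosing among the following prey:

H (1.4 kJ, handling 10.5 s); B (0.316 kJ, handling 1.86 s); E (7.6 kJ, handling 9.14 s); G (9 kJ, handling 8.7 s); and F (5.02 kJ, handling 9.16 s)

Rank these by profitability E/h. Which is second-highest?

E

In descending order of E/h:
G: 9/8.7 = 1.03 kJ/s
E: 7.6/9.14 = 0.832 kJ/s
F: 5.02/9.16 = 0.548 kJ/s
B: 0.316/1.86 = 0.17 kJ/s
H: 1.4/10.5 = 0.133 kJ/s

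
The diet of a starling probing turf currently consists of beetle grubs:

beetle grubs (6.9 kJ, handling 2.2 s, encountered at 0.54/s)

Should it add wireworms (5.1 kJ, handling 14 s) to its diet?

No

On beetle grubs alone, R = ΣλE/(1+Σλh) = 3.726/2.188 = 1.703 kJ/s.
Profitability of wireworms: 5.1/14 = 0.3643 kJ/s.
0.3643 < 1.703, so adding wireworms would lower the average — exclude it.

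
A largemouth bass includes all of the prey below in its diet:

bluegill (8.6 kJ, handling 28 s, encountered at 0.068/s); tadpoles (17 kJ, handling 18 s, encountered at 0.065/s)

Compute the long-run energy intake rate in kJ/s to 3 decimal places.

0.415 kJ/s

R = Σλ_iE_i / (1 + Σλ_ih_i)
Numerator: 0.068×8.6 + 0.065×17 = 1.69
Denominator: 1 + 0.068×28 + 0.065×18 = 4.074
R = 1.69/4.074 = 0.4148 kJ/s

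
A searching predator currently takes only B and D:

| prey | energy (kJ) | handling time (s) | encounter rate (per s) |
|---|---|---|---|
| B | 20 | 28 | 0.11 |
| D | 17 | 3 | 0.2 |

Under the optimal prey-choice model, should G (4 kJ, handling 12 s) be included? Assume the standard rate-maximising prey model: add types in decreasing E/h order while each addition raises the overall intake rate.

No

On B and D alone, R = ΣλE/(1+Σλh) = 5.6/4.68 = 1.197 kJ/s.
Profitability of G: 4/12 = 0.3333 kJ/s.
0.3333 < 1.197, so adding G would lower the average — exclude it.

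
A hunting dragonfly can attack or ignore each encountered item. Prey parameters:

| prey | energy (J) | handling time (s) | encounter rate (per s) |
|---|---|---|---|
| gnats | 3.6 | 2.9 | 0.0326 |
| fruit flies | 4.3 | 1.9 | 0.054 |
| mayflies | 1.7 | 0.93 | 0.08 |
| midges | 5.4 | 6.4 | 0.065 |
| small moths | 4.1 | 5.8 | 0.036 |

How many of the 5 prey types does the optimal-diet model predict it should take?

Profitabilities (E/h, J/s): fruit flies 2.26, mayflies 1.83, gnats 1.24, midges 0.844, small moths 0.707. Add prey in this order while the next type's profitability exceeds the intake rate on those already taken.
Rate on top 1: 0.2106. mayflies: 1.83 > 0.2106 → include.
Rate on top 2: 0.3128. gnats: 1.24 > 0.3128 → include.
Rate on top 3: 0.3819. midges: 0.844 > 0.3819 → include.
Rate on top 4: 0.4957. small moths: 0.707 > 0.4957 → include.
Optimal diet: fruit flies, mayflies, gnats, midges, small moths — 5 of 5 types.

5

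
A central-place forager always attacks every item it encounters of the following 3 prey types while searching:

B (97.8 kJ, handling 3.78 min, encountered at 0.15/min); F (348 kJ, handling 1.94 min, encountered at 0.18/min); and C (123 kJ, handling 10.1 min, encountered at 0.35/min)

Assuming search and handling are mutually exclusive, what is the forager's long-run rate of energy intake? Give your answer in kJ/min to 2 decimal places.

22.08 kJ/min

R = (0.15×97.8 + 0.18×348 + 0.35×123) / (1 + 0.15×3.78 + 0.18×1.94 + 0.35×10.1) = 120.4/5.451 = 22.08 kJ/min.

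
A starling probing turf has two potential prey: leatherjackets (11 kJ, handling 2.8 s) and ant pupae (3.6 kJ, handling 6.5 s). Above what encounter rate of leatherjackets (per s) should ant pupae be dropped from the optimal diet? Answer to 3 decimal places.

Drop ant pupae once their profitability E₂/h₂ falls below the rate achievable on leatherjackets alone: E₂/h₂ = λE₁/(1 + λh₁).
Solve for λ: λE₁h₂ = E₂(1 + λh₁) → λ(E₁h₂ − E₂h₁) = E₂ → λ = E₂/(E₁h₂ − E₂h₁).
λ = 3.6/(11×6.5 − 3.6×2.8) = 3.6/61.42 = 0.05861 per s.

0.059 per s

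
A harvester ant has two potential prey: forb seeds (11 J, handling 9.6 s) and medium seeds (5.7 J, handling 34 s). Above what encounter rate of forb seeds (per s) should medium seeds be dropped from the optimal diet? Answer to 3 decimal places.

The zero-one rule: include medium seeds iff E₂/h₂ > λE₁/(1+λh₁). Equality gives the switch point.
λE₁h₂ = E₂ + λE₂h₁ ⇒ λ = E₂/(E₁h₂ − E₂h₁) = 5.7/(374 − 54.72) = 0.01785 per s.

0.018 per s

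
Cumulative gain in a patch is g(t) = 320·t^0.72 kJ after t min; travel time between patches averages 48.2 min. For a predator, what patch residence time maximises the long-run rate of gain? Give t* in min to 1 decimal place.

Optimal t* satisfies g'(t*) = g(t*)/(T + t*).
g'(t) = 0.72·320·t^-0.28. Setting 0.72·320·t^-0.28 = 320·t^0.72/(48.2+t) gives 0.72(48.2+t) = t, so 0.28·t = 0.72×48.2.
t* = 0.72×48.2/0.28 = 123.9 min.

123.9 min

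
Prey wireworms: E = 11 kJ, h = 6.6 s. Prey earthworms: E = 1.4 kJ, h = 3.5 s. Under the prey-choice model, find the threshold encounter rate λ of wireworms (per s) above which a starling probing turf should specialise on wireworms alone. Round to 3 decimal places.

0.048 per s

At the threshold, the rate on wireworms alone equals the profitability of earthworms: λ·11/(1 + λ·6.6) = 1.4/3.5 = 0.4.
Rearranging, λ(11 − 0.4×6.6) = 0.4, so λ = 0.4/8.36 = 0.04785 per s.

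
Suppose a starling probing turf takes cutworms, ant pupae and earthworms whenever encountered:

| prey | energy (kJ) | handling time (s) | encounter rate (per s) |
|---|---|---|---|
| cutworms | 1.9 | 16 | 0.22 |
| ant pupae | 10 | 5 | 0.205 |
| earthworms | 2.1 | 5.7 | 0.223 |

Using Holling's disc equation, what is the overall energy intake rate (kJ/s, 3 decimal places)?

0.431 kJ/s

Energy encountered per unit search time: 0.22×1.9 + 0.205×10 + 0.223×2.1 = 2.936 kJ/s.
Handling time per unit search time: 0.22×16 + 0.205×5 + 0.223×5.7 = 5.816.
Rate = 2.936/(1 + 5.816) = 0.4308 kJ/s.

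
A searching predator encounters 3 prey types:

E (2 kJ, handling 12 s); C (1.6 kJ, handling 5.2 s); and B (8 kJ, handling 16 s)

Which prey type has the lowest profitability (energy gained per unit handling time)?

Profitability E/h (kJ/s): E = 2/12 = 0.167, C = 1.6/5.2 = 0.308, B = 8/16 = 0.5.
Ranked: B > C > E.

E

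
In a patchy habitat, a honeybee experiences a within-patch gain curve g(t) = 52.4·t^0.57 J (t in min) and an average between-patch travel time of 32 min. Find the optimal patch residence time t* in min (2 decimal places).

42.42 min

By the marginal value theorem, leave when the instantaneous gain rate g'(t) equals the habitat-wide average g(t)/(T + t).
g'(t) = 0.57·52.4·t^-0.43. Setting 0.57·52.4·t^-0.43 = 52.4·t^0.57/(32+t) gives 0.57(32+t) = t, so 0.43·t = 0.57×32.
t* = 0.57×32/0.43 = 42.42 min.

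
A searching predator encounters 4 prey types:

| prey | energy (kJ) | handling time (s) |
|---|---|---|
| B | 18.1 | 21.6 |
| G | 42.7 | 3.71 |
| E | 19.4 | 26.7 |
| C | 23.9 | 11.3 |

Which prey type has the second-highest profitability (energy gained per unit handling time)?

C

In descending order of E/h:
G: 42.7/3.71 = 11.5 kJ/s
C: 23.9/11.3 = 2.12 kJ/s
B: 18.1/21.6 = 0.838 kJ/s
E: 19.4/26.7 = 0.727 kJ/s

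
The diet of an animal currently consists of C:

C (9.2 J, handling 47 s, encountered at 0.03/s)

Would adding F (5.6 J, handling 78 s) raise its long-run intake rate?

Current rate: (0.03×9.2)/(1 + 0.03×47) = 0.1145 J/s.
Profitability of F: 5.6/78 = 0.07179 J/s.
Since 0.07179 < R, time spent handling F is better spent searching.

No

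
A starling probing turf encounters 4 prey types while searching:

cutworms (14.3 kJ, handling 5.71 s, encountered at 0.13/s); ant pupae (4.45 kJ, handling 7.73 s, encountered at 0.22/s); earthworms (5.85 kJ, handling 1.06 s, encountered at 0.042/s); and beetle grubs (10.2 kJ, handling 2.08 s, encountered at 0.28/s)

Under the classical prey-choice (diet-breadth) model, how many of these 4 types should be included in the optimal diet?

Rank by E/h (kJ/s): earthworms 5.52, beetle grubs 4.9, cutworms 2.5, ant pupae 0.576. Include each in turn until the next type's E/h falls below the running intake rate.
Rate on top 1: 0.2352. beetle grubs: 4.9 > 0.2352 → include.
Rate on top 2: 1.906. cutworms: 2.5 > 1.906 → include.
Rate on top 3: 2.094. ant pupae: 0.576 < 2.094 → exclude; stop.
Optimal diet: earthworms, beetle grubs, cutworms — 3 of 4 types.

3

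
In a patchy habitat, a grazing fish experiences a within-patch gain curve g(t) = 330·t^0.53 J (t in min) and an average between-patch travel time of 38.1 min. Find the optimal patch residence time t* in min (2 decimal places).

42.96 min

Optimal t* satisfies g'(t*) = g(t*)/(T + t*).
g'(t) = 0.53·330·t^-0.47. Setting 0.53·330·t^-0.47 = 330·t^0.53/(38.1+t) gives 0.53(38.1+t) = t, so 0.47·t = 0.53×38.1.
t* = 0.53×38.1/0.47 = 42.96 min.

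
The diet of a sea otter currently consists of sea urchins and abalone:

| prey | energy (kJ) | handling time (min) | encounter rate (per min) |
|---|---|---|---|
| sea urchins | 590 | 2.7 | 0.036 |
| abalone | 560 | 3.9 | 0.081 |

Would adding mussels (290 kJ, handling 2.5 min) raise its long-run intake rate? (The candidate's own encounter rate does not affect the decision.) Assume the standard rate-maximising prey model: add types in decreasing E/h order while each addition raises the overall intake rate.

On sea urchins and abalone alone, R = ΣλE/(1+Σλh) = 66.6/1.413 = 47.13 kJ/min.
mussels: E/h = 290/2.5 = 116 kJ/min.
Since 116 > R, including mussels increases the long-run rate.

Yes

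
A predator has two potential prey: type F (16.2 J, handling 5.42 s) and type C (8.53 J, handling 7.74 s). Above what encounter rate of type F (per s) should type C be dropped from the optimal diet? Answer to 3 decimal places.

Drop type C once their profitability E₂/h₂ falls below the rate achievable on type F alone: E₂/h₂ = λE₁/(1 + λh₁).
Solve for λ: λE₁h₂ = E₂(1 + λh₁) → λ(E₁h₂ − E₂h₁) = E₂ → λ = E₂/(E₁h₂ − E₂h₁).
λ = 8.53/(16.2×7.74 − 8.53×5.42) = 8.53/79.16 = 0.1078 per s.

0.108 per s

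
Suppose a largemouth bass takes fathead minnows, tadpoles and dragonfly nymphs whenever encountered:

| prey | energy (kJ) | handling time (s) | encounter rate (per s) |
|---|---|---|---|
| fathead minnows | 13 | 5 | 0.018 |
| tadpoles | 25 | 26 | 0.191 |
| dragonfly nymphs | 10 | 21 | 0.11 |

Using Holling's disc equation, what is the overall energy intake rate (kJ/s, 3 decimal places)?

0.730 kJ/s

Energy encountered per unit search time: 0.018×13 + 0.191×25 + 0.11×10 = 6.109 kJ/s.
Handling time per unit search time: 0.018×5 + 0.191×26 + 0.11×21 = 7.366.
Rate = 6.109/(1 + 7.366) = 0.7302 kJ/s.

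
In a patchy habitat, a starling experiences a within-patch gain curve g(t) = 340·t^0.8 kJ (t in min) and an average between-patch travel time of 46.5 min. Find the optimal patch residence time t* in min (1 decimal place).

186.0 min

Optimal t* satisfies g'(t*) = g(t*)/(T + t*).
g'(t) = 0.8·340·t^-0.2. Setting 0.8·340·t^-0.2 = 340·t^0.8/(46.5+t) gives 0.8(46.5+t) = t, so 0.20·t = 0.8×46.5.
t* = 0.8×46.5/0.20 = 186 min.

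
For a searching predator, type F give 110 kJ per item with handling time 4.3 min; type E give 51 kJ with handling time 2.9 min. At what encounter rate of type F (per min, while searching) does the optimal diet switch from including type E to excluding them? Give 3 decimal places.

0.512 per min

The zero-one rule: include type E iff E₂/h₂ > λE₁/(1+λh₁). Equality gives the switch point.
λE₁h₂ = E₂ + λE₂h₁ ⇒ λ = E₂/(E₁h₂ − E₂h₁) = 51/(319 − 219.3) = 0.5115 per min.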